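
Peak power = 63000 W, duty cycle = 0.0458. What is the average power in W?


P_avg = 63000 * 0.0458 = 2885.4 W

2885.4 W


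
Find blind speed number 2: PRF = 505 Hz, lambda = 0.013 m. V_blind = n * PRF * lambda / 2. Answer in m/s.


V_blind = 2 * 505 * 0.013 / 2 = 6.6 m/s

6.6 m/s


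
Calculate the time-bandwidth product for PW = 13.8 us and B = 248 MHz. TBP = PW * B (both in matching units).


TBP = 13.8 * 248 = 3422.4

3422.4


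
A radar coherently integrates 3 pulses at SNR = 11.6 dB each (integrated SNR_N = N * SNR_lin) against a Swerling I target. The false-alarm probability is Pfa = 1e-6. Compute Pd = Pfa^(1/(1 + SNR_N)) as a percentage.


SNR_lin = 10^(11.6/10) = 14.4544
SNR_N = 3 * 14.4544 = 43.3632
1/(1 + SNR_N) = 1/44.3632 = 0.0225412
Pd = (1e-6)^0.0225412 = 0.73241
Pd = 73.2%

73.2%


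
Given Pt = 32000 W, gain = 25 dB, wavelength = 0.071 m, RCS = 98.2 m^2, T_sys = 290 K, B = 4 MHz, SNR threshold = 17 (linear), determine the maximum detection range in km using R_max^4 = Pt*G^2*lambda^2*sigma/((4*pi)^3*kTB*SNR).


G_lin = 10^(25/10) = 316.227766
R^4 = 32000 * 316.227766^2 * 0.071^2 * 98.2 / ((4*pi)^3 * 1.38e-23 * 290 * 4000000.0 * 17)
R^4 = 2.93334e18 m^4
R_max = (2.93334e18)^(1/4) = 41384.8 m = 41.4 km

41.4 km


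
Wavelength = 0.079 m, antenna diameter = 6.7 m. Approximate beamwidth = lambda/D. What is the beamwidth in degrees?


BW_rad = 0.079 / 6.7 = 0.011791
BW_deg = 0.68 degrees

0.68 degrees


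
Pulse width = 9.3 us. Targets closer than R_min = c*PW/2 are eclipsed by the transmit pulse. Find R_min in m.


R_min = 3e8 * 9.3e-6 / 2 = 1395.0 m

1395.0 m


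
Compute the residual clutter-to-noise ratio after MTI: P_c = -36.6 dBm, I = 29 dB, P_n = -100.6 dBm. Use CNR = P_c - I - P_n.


CNR = -36.6 - 29 - (-100.6) = 35.0 dB

35.0 dB


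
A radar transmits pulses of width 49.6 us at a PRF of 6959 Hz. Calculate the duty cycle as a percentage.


DC = 49.6e-6 * 6959 * 100 = 34.52%

34.52%


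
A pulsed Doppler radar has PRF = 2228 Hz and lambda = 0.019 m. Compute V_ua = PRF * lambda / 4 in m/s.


V_ua = 2228 * 0.019 / 4 = 10.6 m/s

10.6 m/s


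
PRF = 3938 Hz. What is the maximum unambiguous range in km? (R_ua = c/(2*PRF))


R_ua = 3e8 / (2 * 3938) = 38090.4 m = 38.1 km

38.1 km


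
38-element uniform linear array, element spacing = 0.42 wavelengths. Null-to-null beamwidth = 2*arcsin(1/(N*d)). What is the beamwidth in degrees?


1/(N*d) = 1/(38*0.42) = 0.062657
BW = 2*arcsin(0.062657) = 7.2 degrees

7.2 degrees


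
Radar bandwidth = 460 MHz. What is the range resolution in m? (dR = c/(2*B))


dR = 3e8 / (2 * 460000000.0) = 0.33 m

0.33 m


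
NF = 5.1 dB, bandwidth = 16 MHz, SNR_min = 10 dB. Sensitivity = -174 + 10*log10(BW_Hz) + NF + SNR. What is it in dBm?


10*log10(16000000.0) = 72.04
S = -174 + 72.04 + 5.1 + 10 = -86.9 dBm

-86.9 dBm


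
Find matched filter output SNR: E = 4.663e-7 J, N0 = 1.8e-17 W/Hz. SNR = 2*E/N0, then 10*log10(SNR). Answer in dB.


SNR_lin = 2 * 4.663e-7 / 1.8e-17 = 5.181e10
SNR_dB = 10*log10(5.181e10) = 107.1 dB

107.1 dB


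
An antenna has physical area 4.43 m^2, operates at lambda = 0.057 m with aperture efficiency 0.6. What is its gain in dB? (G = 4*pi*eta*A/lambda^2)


G_linear = 4*pi*0.6*4.43/0.057^2 = 10280.52
G_dB = 10*log10(10280.52) = 40.1 dB

40.1 dB


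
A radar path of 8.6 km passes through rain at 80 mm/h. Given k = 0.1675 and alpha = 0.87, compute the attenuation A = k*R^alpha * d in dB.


gamma = 0.1675 * 80^0.87 = 7.580592 dB/km
A = 7.580592 * 8.6 = 65.19 dB

65.19 dB


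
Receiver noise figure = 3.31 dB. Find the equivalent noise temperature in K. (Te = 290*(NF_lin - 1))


NF_lin = 10^(3.31/10) = 2.142891
Te = 290 * (2.142891 - 1) = 331.4 K

331.4 K


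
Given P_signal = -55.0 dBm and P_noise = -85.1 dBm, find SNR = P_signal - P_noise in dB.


SNR = -55.0 - (-85.1) = 30.1 dB

30.1 dB


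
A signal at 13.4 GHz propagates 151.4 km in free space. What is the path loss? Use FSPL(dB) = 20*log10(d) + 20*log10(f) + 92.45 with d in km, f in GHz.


20*log10(151.4) = 43.6
20*log10(13.4) = 22.54
FSPL = 158.6 dB

158.6 dB


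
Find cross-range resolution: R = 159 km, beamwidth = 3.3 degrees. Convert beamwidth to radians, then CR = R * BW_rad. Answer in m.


BW_rad = 0.057595865
CR = 159000 * 0.057595865 = 9157.7 m

9157.7 m


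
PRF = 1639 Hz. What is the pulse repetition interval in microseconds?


PRI = 1/1639 = 0.0006101281 s = 610.1 us

610.1 us


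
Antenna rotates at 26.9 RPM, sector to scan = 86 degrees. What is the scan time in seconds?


t = 86 / (26.9 * 360) * 60 = 0.53 s

0.53 s


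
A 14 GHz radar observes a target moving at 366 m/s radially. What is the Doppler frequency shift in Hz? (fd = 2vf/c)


fd = 2 * 366 * 14000000000.0 / 3e8 = 34160.0 Hz

34160.0 Hz


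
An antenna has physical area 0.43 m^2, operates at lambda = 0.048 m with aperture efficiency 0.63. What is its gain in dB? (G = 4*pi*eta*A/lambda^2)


G_linear = 4*pi*0.63*0.43/0.048^2 = 1477.53
G_dB = 10*log10(1477.53) = 31.7 dB

31.7 dB


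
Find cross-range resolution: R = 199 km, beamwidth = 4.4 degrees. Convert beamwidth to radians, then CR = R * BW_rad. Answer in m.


BW_rad = 0.076794487
CR = 199000 * 0.076794487 = 15282.1 m

15282.1 m


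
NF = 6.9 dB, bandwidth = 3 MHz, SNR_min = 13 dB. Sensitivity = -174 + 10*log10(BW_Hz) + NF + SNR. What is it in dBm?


10*log10(3000000.0) = 64.77
S = -174 + 64.77 + 6.9 + 13 = -89.3 dBm

-89.3 dBm


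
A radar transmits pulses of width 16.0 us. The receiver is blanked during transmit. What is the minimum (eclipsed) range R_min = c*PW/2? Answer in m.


R_min = 3e8 * 16.0e-6 / 2 = 2400.0 m

2400.0 m


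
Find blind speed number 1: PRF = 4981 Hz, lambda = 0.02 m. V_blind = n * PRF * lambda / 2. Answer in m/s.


V_blind = 1 * 4981 * 0.02 / 2 = 49.8 m/s

49.8 m/s


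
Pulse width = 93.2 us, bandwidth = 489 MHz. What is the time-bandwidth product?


TBP = 93.2 * 489 = 45574.8

45574.8


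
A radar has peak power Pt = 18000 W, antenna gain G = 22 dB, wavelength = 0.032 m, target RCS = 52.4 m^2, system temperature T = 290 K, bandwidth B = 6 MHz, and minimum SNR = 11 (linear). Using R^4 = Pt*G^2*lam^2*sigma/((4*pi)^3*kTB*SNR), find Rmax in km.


G_lin = 10^(22/10) = 158.489319
R^4 = 18000 * 158.489319^2 * 0.032^2 * 52.4 / ((4*pi)^3 * 1.38e-23 * 290 * 6000000.0 * 11)
R^4 = 4.62864e16 m^4
R_max = (4.62864e16)^(1/4) = 14667.7 m = 14.7 km

14.7 km


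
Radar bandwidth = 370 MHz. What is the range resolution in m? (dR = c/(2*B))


dR = 3e8 / (2 * 370000000.0) = 0.41 m

0.41 m


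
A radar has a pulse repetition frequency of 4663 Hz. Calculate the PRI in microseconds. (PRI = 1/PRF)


PRI = 1/4663 = 0.0002144542 s = 214.5 us

214.5 us


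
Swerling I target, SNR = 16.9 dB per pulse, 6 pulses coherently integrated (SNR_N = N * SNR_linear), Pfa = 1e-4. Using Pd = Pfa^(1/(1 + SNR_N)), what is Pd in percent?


SNR_lin = 10^(16.9/10) = 48.97788
SNR_N = 6 * 48.97788 = 293.86728
1/(1 + SNR_N) = 1/294.86728 = 0.0033914
Pd = (1e-4)^0.0033914 = 0.96925
Pd = 96.9%

96.9%


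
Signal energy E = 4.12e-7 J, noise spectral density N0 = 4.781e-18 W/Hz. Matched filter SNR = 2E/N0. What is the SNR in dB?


SNR_lin = 2 * 4.12e-7 / 4.781e-18 = 1.723e11
SNR_dB = 10*log10(1.723e11) = 112.4 dB

112.4 dB


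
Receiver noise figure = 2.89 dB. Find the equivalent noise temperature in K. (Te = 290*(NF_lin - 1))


NF_lin = 10^(2.89/10) = 1.94536
Te = 290 * (1.94536 - 1) = 274.2 K

274.2 K


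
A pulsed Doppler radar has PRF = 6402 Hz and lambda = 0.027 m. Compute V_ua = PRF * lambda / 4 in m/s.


V_ua = 6402 * 0.027 / 4 = 43.2 m/s

43.2 m/s


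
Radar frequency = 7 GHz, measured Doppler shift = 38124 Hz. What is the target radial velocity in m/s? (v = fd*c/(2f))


v = 38124 * 3e8 / (2 * 7000000000.0) = 816.9 m/s

816.9 m/s


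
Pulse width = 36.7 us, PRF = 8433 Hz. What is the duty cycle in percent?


DC = 36.7e-6 * 8433 * 100 = 30.95%

30.95%


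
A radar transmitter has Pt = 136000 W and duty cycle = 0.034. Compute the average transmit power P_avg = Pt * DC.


P_avg = 136000 * 0.034 = 4624.0 W

4624.0 W


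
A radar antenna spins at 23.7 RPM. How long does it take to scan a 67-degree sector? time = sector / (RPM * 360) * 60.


t = 67 / (23.7 * 360) * 60 = 0.47 s

0.47 s


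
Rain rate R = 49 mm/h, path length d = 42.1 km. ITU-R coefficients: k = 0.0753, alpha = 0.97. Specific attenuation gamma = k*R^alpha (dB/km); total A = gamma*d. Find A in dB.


gamma = 0.0753 * 49^0.97 = 3.283108 dB/km
A = 3.283108 * 42.1 = 138.22 dB

138.22 dB


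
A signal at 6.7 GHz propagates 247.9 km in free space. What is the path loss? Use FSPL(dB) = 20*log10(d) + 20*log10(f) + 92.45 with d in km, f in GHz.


20*log10(247.9) = 47.89
20*log10(6.7) = 16.52
FSPL = 156.9 dB

156.9 dB


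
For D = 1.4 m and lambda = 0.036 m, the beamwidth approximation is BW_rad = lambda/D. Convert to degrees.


BW_rad = 0.036 / 1.4 = 0.025714
BW_deg = 1.47 degrees

1.47 degrees


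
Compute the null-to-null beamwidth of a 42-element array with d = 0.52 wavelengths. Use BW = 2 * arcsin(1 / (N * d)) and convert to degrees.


1/(N*d) = 1/(42*0.52) = 0.045788
BW = 2*arcsin(0.045788) = 5.2 degrees

5.2 degrees


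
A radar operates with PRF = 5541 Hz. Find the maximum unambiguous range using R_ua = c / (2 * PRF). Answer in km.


R_ua = 3e8 / (2 * 5541) = 27070.9 m = 27.1 km

27.1 km


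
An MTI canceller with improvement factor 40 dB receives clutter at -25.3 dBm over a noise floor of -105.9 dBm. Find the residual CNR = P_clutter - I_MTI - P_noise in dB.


CNR = -25.3 - 40 - (-105.9) = 40.6 dB

40.6 dB


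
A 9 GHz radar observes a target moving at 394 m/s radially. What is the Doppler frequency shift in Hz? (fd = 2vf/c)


fd = 2 * 394 * 9000000000.0 / 3e8 = 23640.0 Hz

23640.0 Hz


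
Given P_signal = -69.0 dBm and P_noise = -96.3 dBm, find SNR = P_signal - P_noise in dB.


SNR = -69.0 - (-96.3) = 27.3 dB

27.3 dB


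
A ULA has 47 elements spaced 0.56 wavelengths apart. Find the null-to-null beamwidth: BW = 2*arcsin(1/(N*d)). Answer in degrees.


1/(N*d) = 1/(47*0.56) = 0.037994
BW = 2*arcsin(0.037994) = 4.4 degrees

4.4 degrees


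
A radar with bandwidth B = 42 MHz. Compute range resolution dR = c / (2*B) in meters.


dR = 3e8 / (2 * 42000000.0) = 3.57 m

3.57 m


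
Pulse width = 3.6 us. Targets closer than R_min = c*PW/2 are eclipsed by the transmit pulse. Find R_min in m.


R_min = 3e8 * 3.6e-6 / 2 = 540.0 m

540.0 m


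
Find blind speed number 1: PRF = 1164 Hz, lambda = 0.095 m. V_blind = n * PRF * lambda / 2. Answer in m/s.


V_blind = 1 * 1164 * 0.095 / 2 = 55.3 m/s

55.3 m/s


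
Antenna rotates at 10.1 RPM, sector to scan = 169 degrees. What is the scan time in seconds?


t = 169 / (10.1 * 360) * 60 = 2.79 s

2.79 s


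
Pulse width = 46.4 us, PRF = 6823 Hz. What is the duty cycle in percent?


DC = 46.4e-6 * 6823 * 100 = 31.66%

31.66%


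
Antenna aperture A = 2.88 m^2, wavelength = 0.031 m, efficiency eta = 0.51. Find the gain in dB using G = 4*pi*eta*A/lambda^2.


G_linear = 4*pi*0.51*2.88/0.031^2 = 19206.54
G_dB = 10*log10(19206.54) = 42.8 dB

42.8 dB


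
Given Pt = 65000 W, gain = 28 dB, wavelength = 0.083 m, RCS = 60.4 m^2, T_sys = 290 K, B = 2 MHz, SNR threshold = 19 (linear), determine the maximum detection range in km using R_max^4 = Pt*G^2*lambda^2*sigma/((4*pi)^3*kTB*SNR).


G_lin = 10^(28/10) = 630.957344
R^4 = 65000 * 630.957344^2 * 0.083^2 * 60.4 / ((4*pi)^3 * 1.38e-23 * 290 * 2000000.0 * 19)
R^4 = 3.56793e19 m^4
R_max = (3.56793e19)^(1/4) = 77286.6 m = 77.3 km

77.3 km


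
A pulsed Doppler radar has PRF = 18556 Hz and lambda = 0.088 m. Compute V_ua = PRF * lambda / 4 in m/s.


V_ua = 18556 * 0.088 / 4 = 408.2 m/s

408.2 m/s


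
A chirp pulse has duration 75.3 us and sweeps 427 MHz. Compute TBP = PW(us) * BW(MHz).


TBP = 75.3 * 427 = 32153.1

32153.1


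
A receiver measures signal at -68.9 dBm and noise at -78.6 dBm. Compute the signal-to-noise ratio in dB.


SNR = -68.9 - (-78.6) = 9.7 dB

9.7 dB


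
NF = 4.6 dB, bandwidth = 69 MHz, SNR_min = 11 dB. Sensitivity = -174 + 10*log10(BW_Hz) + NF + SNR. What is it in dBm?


10*log10(69000000.0) = 78.39
S = -174 + 78.39 + 4.6 + 11 = -80.0 dBm

-80.0 dBm


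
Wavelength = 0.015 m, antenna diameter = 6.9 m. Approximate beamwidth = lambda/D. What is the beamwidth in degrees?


BW_rad = 0.015 / 6.9 = 0.002174
BW_deg = 0.12 degrees

0.12 degrees


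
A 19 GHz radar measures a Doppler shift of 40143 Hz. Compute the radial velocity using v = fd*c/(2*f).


v = 40143 * 3e8 / (2 * 19000000000.0) = 316.9 m/s

316.9 m/s


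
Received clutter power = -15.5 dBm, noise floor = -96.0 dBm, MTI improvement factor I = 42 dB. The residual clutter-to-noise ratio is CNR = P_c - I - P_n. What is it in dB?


CNR = -15.5 - 42 - (-96.0) = 38.5 dB

38.5 dB


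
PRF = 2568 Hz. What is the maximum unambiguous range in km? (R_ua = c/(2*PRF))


R_ua = 3e8 / (2 * 2568) = 58411.2 m = 58.4 km

58.4 km


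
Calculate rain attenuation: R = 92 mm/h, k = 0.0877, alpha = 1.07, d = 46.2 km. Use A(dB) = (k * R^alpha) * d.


gamma = 0.0877 * 92^1.07 = 11.072675 dB/km
A = 11.072675 * 46.2 = 511.56 dB

511.56 dB


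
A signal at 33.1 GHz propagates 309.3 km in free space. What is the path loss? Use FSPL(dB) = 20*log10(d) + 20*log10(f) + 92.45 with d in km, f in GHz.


20*log10(309.3) = 49.81
20*log10(33.1) = 30.4
FSPL = 172.7 dB

172.7 dB


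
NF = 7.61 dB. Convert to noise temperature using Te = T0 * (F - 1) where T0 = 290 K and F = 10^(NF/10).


NF_lin = 10^(7.61/10) = 5.767665
Te = 290 * (5.767665 - 1) = 1382.6 K

1382.6 K


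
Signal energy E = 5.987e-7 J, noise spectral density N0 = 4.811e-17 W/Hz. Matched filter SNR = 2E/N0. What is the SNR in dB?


SNR_lin = 2 * 5.987e-7 / 4.811e-17 = 2.489e10
SNR_dB = 10*log10(2.489e10) = 104.0 dB

104.0 dB


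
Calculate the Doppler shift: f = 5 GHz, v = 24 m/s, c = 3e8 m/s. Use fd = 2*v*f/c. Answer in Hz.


fd = 2 * 24 * 5000000000.0 / 3e8 = 800.0 Hz

800.0 Hz


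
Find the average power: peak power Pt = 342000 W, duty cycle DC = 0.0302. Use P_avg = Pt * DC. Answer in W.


P_avg = 342000 * 0.0302 = 10328.4 W

10328.4 W


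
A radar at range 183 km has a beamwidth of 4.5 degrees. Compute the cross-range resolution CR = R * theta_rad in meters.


BW_rad = 0.078539816
CR = 183000 * 0.078539816 = 14372.8 m

14372.8 m


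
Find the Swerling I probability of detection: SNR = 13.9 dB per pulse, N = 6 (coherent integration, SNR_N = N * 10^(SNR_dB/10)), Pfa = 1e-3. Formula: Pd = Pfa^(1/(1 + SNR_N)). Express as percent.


SNR_lin = 10^(13.9/10) = 24.54709
SNR_N = 6 * 24.54709 = 147.28254
1/(1 + SNR_N) = 1/148.28254 = 0.0067439
Pd = (1e-3)^0.0067439 = 0.95448
Pd = 95.4%

95.4%


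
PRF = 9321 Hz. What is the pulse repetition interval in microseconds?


PRI = 1/9321 = 0.0001072846 s = 107.3 us

107.3 us


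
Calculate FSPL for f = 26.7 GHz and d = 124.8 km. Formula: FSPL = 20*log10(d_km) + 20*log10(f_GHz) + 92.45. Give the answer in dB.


20*log10(124.8) = 41.92
20*log10(26.7) = 28.53
FSPL = 162.9 dB

162.9 dB


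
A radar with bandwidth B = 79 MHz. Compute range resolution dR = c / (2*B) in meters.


dR = 3e8 / (2 * 79000000.0) = 1.9 m

1.9 m


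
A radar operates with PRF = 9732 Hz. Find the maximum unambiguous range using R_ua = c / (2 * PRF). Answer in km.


R_ua = 3e8 / (2 * 9732) = 15413.1 m = 15.4 km

15.4 km


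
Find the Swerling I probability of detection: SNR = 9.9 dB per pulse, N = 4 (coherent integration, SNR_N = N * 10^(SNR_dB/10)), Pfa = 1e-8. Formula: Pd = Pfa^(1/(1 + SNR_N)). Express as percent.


SNR_lin = 10^(9.9/10) = 9.77237
SNR_N = 4 * 9.77237 = 39.08948
1/(1 + SNR_N) = 1/40.08948 = 0.0249442
Pd = (1e-8)^0.0249442 = 0.63161
Pd = 63.2%

63.2%


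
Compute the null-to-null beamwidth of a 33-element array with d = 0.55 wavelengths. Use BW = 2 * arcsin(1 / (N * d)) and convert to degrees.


1/(N*d) = 1/(33*0.55) = 0.055096
BW = 2*arcsin(0.055096) = 6.3 degrees

6.3 degrees


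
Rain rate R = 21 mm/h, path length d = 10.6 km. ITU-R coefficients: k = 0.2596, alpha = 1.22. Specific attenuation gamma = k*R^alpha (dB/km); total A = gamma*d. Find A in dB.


gamma = 0.2596 * 21^1.22 = 10.651536 dB/km
A = 10.651536 * 10.6 = 112.91 dB

112.91 dB


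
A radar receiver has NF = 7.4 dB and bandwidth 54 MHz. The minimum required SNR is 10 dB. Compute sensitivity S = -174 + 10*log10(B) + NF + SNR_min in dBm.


10*log10(54000000.0) = 77.32
S = -174 + 77.32 + 7.4 + 10 = -79.3 dBm

-79.3 dBm


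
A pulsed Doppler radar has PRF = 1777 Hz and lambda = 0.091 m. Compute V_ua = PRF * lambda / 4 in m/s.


V_ua = 1777 * 0.091 / 4 = 40.4 m/s

40.4 m/s


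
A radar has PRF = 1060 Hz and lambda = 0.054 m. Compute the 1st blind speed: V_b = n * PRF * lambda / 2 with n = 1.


V_blind = 1 * 1060 * 0.054 / 2 = 28.6 m/s

28.6 m/s


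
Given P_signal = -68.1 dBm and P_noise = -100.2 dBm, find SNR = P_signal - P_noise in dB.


SNR = -68.1 - (-100.2) = 32.1 dB

32.1 dB


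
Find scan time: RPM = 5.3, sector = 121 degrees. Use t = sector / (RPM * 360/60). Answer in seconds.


t = 121 / (5.3 * 360) * 60 = 3.81 s

3.81 s


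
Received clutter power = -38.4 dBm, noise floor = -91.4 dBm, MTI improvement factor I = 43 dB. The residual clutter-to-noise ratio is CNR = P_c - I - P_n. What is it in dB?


CNR = -38.4 - 43 - (-91.4) = 10.0 dB

10.0 dB


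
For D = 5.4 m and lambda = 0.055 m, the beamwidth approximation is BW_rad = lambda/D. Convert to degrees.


BW_rad = 0.055 / 5.4 = 0.010185
BW_deg = 0.58 degrees

0.58 degrees


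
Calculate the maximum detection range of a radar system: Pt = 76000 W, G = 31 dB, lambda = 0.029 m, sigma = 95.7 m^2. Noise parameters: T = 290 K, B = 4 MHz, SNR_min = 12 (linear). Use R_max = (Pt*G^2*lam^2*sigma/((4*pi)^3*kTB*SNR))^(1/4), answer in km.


G_lin = 10^(31/10) = 1258.925412
R^4 = 76000 * 1258.925412^2 * 0.029^2 * 95.7 / ((4*pi)^3 * 1.38e-23 * 290 * 4000000.0 * 12)
R^4 = 2.54316e19 m^4
R_max = (2.54316e19)^(1/4) = 71013.9 m = 71.0 km

71.0 km


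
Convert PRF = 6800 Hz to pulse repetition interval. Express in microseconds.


PRI = 1/6800 = 0.0001470588 s = 147.1 us

147.1 us


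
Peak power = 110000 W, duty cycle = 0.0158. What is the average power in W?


P_avg = 110000 * 0.0158 = 1738.0 W

1738.0 W


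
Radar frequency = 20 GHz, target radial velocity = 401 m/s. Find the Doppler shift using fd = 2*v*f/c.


fd = 2 * 401 * 20000000000.0 / 3e8 = 53466.7 Hz

53466.7 Hz


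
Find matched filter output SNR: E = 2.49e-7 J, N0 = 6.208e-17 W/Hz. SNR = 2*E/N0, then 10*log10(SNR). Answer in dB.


SNR_lin = 2 * 2.49e-7 / 6.208e-17 = 8.022e9
SNR_dB = 10*log10(8.022e9) = 99.0 dB

99.0 dB


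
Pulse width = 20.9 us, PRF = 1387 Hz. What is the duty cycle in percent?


DC = 20.9e-6 * 1387 * 100 = 2.9%

2.9%


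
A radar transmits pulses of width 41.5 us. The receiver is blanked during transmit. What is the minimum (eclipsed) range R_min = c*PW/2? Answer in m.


R_min = 3e8 * 41.5e-6 / 2 = 6225.0 m

6225.0 m


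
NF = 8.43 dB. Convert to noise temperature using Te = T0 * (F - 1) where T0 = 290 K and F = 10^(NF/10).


NF_lin = 10^(8.43/10) = 6.966265
Te = 290 * (6.966265 - 1) = 1730.2 K

1730.2 K


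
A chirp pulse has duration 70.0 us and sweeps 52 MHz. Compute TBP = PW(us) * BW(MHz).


TBP = 70.0 * 52 = 3640.0

3640.0


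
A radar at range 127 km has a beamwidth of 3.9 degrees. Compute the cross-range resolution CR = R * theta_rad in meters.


BW_rad = 0.068067841
CR = 127000 * 0.068067841 = 8644.6 m

8644.6 m


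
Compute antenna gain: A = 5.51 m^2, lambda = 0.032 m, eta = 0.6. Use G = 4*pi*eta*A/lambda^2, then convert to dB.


G_linear = 4*pi*0.6*5.51/0.032^2 = 40570.72
G_dB = 10*log10(40570.72) = 46.1 dB

46.1 dB


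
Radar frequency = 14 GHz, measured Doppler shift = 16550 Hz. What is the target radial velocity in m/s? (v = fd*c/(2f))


v = 16550 * 3e8 / (2 * 14000000000.0) = 177.3 m/s

177.3 m/s


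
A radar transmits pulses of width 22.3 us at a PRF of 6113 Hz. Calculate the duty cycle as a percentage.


DC = 22.3e-6 * 6113 * 100 = 13.63%

13.63%


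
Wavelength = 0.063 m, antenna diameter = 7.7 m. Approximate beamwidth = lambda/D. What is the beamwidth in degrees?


BW_rad = 0.063 / 7.7 = 0.008182
BW_deg = 0.47 degrees

0.47 degrees


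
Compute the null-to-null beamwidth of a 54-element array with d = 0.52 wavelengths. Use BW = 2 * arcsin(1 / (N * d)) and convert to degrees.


1/(N*d) = 1/(54*0.52) = 0.035613
BW = 2*arcsin(0.035613) = 4.1 degrees

4.1 degrees


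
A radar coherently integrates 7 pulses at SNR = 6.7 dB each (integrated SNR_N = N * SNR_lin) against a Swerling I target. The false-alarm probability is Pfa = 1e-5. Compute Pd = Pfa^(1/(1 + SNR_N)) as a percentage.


SNR_lin = 10^(6.7/10) = 4.67735
SNR_N = 7 * 4.67735 = 32.74145
1/(1 + SNR_N) = 1/33.74145 = 0.0296371
Pd = (1e-5)^0.0296371 = 0.71091
Pd = 71.1%

71.1%


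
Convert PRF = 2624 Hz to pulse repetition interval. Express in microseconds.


PRI = 1/2624 = 0.0003810976 s = 381.1 us

381.1 us


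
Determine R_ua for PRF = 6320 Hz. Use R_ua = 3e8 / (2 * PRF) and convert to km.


R_ua = 3e8 / (2 * 6320) = 23734.2 m = 23.7 km

23.7 km


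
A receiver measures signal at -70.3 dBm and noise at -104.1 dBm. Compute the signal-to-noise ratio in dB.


SNR = -70.3 - (-104.1) = 33.8 dB

33.8 dB


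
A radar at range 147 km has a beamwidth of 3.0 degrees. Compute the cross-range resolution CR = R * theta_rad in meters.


BW_rad = 0.052359878
CR = 147000 * 0.052359878 = 7696.9 m

7696.9 m


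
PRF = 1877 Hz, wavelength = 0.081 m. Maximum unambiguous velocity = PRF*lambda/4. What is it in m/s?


V_ua = 1877 * 0.081 / 4 = 38.0 m/s

38.0 m/s


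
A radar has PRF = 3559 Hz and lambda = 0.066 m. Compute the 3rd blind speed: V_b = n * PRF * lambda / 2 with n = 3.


V_blind = 3 * 3559 * 0.066 / 2 = 352.3 m/s

352.3 m/s


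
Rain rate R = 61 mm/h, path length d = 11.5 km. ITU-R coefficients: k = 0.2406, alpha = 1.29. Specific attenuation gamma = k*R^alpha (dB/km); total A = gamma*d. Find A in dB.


gamma = 0.2406 * 61^1.29 = 48.347176 dB/km
A = 48.347176 * 11.5 = 555.99 dB

555.99 dB


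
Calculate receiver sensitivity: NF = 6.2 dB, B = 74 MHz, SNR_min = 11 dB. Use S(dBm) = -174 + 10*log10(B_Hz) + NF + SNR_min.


10*log10(74000000.0) = 78.69
S = -174 + 78.69 + 6.2 + 11 = -78.1 dBm

-78.1 dBm


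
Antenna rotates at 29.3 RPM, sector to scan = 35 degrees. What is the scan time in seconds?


t = 35 / (29.3 * 360) * 60 = 0.2 s

0.2 s


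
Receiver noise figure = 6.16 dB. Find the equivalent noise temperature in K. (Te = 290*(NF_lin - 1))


NF_lin = 10^(6.16/10) = 4.130475
Te = 290 * (4.130475 - 1) = 907.8 K

907.8 K


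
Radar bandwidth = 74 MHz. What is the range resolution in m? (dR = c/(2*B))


dR = 3e8 / (2 * 74000000.0) = 2.03 m

2.03 m


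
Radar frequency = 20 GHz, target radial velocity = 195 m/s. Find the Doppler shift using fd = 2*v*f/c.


fd = 2 * 195 * 20000000000.0 / 3e8 = 26000.0 Hz

26000.0 Hz


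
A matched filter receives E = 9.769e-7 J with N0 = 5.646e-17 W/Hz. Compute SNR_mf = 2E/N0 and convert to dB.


SNR_lin = 2 * 9.769e-7 / 5.646e-17 = 3.461e10
SNR_dB = 10*log10(3.461e10) = 105.4 dB

105.4 dB


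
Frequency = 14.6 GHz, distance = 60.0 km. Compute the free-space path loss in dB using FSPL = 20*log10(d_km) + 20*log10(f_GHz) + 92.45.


20*log10(60.0) = 35.56
20*log10(14.6) = 23.29
FSPL = 151.3 dB

151.3 dB


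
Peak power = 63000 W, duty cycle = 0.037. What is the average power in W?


P_avg = 63000 * 0.037 = 2331.0 W

2331.0 W


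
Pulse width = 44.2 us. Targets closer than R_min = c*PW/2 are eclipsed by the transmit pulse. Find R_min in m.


R_min = 3e8 * 44.2e-6 / 2 = 6630.0 m

6630.0 m


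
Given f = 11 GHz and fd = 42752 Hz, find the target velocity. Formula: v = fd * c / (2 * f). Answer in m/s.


v = 42752 * 3e8 / (2 * 11000000000.0) = 583.0 m/s

583.0 m/s


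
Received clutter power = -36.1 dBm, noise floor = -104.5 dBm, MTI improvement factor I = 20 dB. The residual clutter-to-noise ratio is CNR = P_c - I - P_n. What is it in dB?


CNR = -36.1 - 20 - (-104.5) = 48.4 dB

48.4 dB


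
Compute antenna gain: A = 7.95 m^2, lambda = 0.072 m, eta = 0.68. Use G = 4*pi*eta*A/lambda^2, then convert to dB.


G_linear = 4*pi*0.68*7.95/0.072^2 = 13104.51
G_dB = 10*log10(13104.51) = 41.2 dB

41.2 dB


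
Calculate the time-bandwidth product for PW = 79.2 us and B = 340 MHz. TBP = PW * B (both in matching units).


TBP = 79.2 * 340 = 26928.0

26928.0


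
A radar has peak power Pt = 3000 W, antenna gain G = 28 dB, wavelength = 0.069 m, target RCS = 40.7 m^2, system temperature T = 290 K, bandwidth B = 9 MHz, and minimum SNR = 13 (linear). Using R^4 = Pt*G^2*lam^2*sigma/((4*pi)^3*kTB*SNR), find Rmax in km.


G_lin = 10^(28/10) = 630.957344
R^4 = 3000 * 630.957344^2 * 0.069^2 * 40.7 / ((4*pi)^3 * 1.38e-23 * 290 * 9000000.0 * 13)
R^4 = 2.4907e17 m^4
R_max = (2.4907e17)^(1/4) = 22339.9 m = 22.3 km

22.3 km


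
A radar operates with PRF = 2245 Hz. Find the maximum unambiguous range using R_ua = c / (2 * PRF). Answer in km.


R_ua = 3e8 / (2 * 2245) = 66815.1 m = 66.8 km

66.8 km


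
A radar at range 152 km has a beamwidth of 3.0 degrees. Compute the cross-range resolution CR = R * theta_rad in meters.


BW_rad = 0.052359878
CR = 152000 * 0.052359878 = 7958.7 m

7958.7 m


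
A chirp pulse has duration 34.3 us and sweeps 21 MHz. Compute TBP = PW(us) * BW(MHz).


TBP = 34.3 * 21 = 720.3

720.3


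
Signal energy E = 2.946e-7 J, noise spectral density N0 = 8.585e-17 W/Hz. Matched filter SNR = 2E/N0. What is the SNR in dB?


SNR_lin = 2 * 2.946e-7 / 8.585e-17 = 6.863e9
SNR_dB = 10*log10(6.863e9) = 98.4 dB

98.4 dB


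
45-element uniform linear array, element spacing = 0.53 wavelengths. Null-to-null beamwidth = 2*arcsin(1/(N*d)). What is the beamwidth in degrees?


1/(N*d) = 1/(45*0.53) = 0.041929
BW = 2*arcsin(0.041929) = 4.8 degrees

4.8 degrees


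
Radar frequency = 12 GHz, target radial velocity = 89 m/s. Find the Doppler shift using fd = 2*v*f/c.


fd = 2 * 89 * 12000000000.0 / 3e8 = 7120.0 Hz

7120.0 Hz


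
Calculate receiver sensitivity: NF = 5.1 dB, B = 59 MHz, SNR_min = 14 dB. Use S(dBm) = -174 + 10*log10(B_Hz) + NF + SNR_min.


10*log10(59000000.0) = 77.71
S = -174 + 77.71 + 5.1 + 14 = -77.2 dBm

-77.2 dBm


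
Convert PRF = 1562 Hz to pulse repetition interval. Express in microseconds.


PRI = 1/1562 = 0.0006402049 s = 640.2 us

640.2 us


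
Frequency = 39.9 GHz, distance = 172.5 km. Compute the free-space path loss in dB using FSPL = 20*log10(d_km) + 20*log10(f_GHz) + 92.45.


20*log10(172.5) = 44.74
20*log10(39.9) = 32.02
FSPL = 169.2 dB

169.2 dB


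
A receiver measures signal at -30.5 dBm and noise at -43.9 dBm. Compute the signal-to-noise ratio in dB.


SNR = -30.5 - (-43.9) = 13.4 dB

13.4 dB


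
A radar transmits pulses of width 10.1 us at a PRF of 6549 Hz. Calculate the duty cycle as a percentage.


DC = 10.1e-6 * 6549 * 100 = 6.61%

6.61%


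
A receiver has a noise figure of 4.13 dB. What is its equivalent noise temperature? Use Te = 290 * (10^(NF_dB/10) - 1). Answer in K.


NF_lin = 10^(4.13/10) = 2.588213
Te = 290 * (2.588213 - 1) = 460.6 K

460.6 K


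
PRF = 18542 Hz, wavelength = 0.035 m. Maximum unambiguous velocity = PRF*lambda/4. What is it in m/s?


V_ua = 18542 * 0.035 / 4 = 162.2 m/s

162.2 m/s


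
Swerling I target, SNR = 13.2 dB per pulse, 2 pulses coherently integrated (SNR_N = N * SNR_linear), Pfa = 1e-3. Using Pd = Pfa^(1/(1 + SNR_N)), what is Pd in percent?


SNR_lin = 10^(13.2/10) = 20.89296
SNR_N = 2 * 20.89296 = 41.78592
1/(1 + SNR_N) = 1/42.78592 = 0.0233722
Pd = (1e-3)^0.0233722 = 0.85091
Pd = 85.1%

85.1%


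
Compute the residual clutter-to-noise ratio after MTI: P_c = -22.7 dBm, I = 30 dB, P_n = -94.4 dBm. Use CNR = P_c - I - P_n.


CNR = -22.7 - 30 - (-94.4) = 41.7 dB

41.7 dB


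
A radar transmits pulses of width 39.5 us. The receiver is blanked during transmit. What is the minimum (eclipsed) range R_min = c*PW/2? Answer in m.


R_min = 3e8 * 39.5e-6 / 2 = 5925.0 m

5925.0 m


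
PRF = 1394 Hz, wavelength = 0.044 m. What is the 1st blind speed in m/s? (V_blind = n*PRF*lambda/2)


V_blind = 1 * 1394 * 0.044 / 2 = 30.7 m/s

30.7 m/s


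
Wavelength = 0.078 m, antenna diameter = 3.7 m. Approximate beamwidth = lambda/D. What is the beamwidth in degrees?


BW_rad = 0.078 / 3.7 = 0.021081
BW_deg = 1.21 degrees

1.21 degrees


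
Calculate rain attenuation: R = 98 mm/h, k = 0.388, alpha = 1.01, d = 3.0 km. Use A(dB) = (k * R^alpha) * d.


gamma = 0.388 * 98^1.01 = 39.807973 dB/km
A = 39.807973 * 3.0 = 119.42 dB

119.42 dB


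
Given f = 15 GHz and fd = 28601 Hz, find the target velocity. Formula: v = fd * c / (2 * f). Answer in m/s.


v = 28601 * 3e8 / (2 * 15000000000.0) = 286.0 m/s

286.0 m/s


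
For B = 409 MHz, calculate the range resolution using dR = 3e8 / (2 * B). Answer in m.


dR = 3e8 / (2 * 409000000.0) = 0.37 m

0.37 m


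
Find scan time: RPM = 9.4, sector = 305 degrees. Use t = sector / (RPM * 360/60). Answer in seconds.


t = 305 / (9.4 * 360) * 60 = 5.41 s

5.41 s


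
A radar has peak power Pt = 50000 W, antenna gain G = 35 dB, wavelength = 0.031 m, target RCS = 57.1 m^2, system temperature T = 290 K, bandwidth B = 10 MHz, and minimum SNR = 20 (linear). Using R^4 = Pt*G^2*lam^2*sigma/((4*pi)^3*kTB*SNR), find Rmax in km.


G_lin = 10^(35/10) = 3162.27766
R^4 = 50000 * 3162.27766^2 * 0.031^2 * 57.1 / ((4*pi)^3 * 1.38e-23 * 290 * 10000000.0 * 20)
R^4 = 1.7274e19 m^4
R_max = (1.7274e19)^(1/4) = 64468.6 m = 64.5 km

64.5 km


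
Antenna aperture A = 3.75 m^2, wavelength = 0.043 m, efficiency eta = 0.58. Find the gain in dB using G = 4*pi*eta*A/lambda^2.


G_linear = 4*pi*0.58*3.75/0.043^2 = 14781.97
G_dB = 10*log10(14781.97) = 41.7 dB

41.7 dB


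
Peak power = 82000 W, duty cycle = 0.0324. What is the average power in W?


P_avg = 82000 * 0.0324 = 2656.8 W

2656.8 W


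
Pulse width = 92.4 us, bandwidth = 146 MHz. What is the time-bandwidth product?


TBP = 92.4 * 146 = 13490.4

13490.4


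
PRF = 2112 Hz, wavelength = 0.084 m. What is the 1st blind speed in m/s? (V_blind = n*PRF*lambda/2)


V_blind = 1 * 2112 * 0.084 / 2 = 88.7 m/s

88.7 m/s


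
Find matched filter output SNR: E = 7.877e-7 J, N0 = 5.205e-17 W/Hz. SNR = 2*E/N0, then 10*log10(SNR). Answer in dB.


SNR_lin = 2 * 7.877e-7 / 5.205e-17 = 3.027e10
SNR_dB = 10*log10(3.027e10) = 104.8 dB

104.8 dB


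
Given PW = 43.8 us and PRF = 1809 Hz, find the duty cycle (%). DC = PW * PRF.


DC = 43.8e-6 * 1809 * 100 = 7.92%

7.92%


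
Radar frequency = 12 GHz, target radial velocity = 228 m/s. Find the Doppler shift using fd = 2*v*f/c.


fd = 2 * 228 * 12000000000.0 / 3e8 = 18240.0 Hz

18240.0 Hz


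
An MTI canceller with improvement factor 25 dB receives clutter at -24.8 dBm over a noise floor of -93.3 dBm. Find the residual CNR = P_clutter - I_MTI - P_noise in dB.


CNR = -24.8 - 25 - (-93.3) = 43.5 dB

43.5 dB


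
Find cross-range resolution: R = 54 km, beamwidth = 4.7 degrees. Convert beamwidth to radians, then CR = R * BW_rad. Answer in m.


BW_rad = 0.082030475
CR = 54000 * 0.082030475 = 4429.6 m

4429.6 m


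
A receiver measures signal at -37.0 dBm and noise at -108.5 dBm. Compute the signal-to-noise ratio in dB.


SNR = -37.0 - (-108.5) = 71.5 dB

71.5 dB


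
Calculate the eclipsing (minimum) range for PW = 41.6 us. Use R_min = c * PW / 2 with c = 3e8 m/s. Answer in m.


R_min = 3e8 * 41.6e-6 / 2 = 6240.0 m

6240.0 m


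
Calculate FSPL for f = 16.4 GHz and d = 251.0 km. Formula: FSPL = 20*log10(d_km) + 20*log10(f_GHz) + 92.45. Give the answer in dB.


20*log10(251.0) = 47.99
20*log10(16.4) = 24.3
FSPL = 164.7 dB

164.7 dB


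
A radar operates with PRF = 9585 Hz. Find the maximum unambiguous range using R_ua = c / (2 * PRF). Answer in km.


R_ua = 3e8 / (2 * 9585) = 15649.5 m = 15.6 km

15.6 km


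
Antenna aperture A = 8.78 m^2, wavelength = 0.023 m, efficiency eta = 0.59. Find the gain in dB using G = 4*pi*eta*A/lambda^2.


G_linear = 4*pi*0.59*8.78/0.023^2 = 123055.41
G_dB = 10*log10(123055.41) = 50.9 dB

50.9 dB


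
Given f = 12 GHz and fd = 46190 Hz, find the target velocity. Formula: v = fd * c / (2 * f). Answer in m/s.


v = 46190 * 3e8 / (2 * 12000000000.0) = 577.4 m/s

577.4 m/s


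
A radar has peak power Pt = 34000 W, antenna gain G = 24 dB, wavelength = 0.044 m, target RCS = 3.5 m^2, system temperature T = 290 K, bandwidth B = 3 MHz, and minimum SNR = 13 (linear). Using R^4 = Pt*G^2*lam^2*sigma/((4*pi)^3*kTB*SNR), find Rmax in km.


G_lin = 10^(24/10) = 251.188643
R^4 = 34000 * 251.188643^2 * 0.044^2 * 3.5 / ((4*pi)^3 * 1.38e-23 * 290 * 3000000.0 * 13)
R^4 = 4.69333e16 m^4
R_max = (4.69333e16)^(1/4) = 14718.7 m = 14.7 km

14.7 km


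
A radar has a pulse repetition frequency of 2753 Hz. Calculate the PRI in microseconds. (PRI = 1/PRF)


PRI = 1/2753 = 0.0003632401 s = 363.2 us

363.2 us


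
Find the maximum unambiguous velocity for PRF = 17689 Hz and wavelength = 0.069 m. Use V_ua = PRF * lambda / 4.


V_ua = 17689 * 0.069 / 4 = 305.1 m/s

305.1 m/s


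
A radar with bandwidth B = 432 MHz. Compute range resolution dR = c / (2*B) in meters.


dR = 3e8 / (2 * 432000000.0) = 0.35 m

0.35 m


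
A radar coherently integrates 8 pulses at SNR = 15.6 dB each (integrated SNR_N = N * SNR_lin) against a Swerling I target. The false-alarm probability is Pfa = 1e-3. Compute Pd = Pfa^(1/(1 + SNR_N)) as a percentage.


SNR_lin = 10^(15.6/10) = 36.30781
SNR_N = 8 * 36.30781 = 290.46248
1/(1 + SNR_N) = 1/291.46248 = 0.003431
Pd = (1e-3)^0.003431 = 0.97658
Pd = 97.7%

97.7%


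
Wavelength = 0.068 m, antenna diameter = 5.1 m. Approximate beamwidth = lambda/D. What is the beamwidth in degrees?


BW_rad = 0.068 / 5.1 = 0.013333
BW_deg = 0.76 degrees

0.76 degrees


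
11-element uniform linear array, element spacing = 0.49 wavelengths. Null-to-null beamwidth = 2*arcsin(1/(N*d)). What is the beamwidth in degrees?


1/(N*d) = 1/(11*0.49) = 0.185529
BW = 2*arcsin(0.185529) = 21.4 degrees

21.4 degrees


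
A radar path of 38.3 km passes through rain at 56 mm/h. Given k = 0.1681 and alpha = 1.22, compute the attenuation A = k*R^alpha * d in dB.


gamma = 0.1681 * 56^1.22 = 22.822179 dB/km
A = 22.822179 * 38.3 = 874.09 dB

874.09 dB


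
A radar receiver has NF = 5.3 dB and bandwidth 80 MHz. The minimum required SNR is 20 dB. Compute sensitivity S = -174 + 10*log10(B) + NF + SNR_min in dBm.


10*log10(80000000.0) = 79.03
S = -174 + 79.03 + 5.3 + 20 = -69.7 dBm

-69.7 dBm


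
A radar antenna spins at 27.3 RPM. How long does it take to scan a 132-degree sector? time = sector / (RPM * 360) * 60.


t = 132 / (27.3 * 360) * 60 = 0.81 s

0.81 s


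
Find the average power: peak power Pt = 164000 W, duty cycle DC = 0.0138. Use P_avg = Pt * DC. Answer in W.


P_avg = 164000 * 0.0138 = 2263.2 W

2263.2 W


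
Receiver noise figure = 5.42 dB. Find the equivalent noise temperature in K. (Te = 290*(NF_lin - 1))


NF_lin = 10^(5.42/10) = 3.483373
Te = 290 * (3.483373 - 1) = 720.2 K

720.2 K


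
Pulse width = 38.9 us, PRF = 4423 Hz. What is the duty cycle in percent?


DC = 38.9e-6 * 4423 * 100 = 17.21%

17.21%


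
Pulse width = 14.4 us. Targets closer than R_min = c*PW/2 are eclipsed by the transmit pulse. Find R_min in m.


R_min = 3e8 * 14.4e-6 / 2 = 2160.0 m

2160.0 m


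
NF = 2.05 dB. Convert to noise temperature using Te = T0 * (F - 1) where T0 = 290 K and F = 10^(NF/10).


NF_lin = 10^(2.05/10) = 1.603245
Te = 290 * (1.603245 - 1) = 174.9 K

174.9 K


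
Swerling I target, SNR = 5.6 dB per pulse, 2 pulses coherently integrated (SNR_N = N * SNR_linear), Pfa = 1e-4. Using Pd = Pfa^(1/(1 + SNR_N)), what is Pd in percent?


SNR_lin = 10^(5.6/10) = 3.63078
SNR_N = 2 * 3.63078 = 7.26156
1/(1 + SNR_N) = 1/8.26156 = 0.1210425
Pd = (1e-4)^0.1210425 = 0.32797
Pd = 32.8%

32.8%


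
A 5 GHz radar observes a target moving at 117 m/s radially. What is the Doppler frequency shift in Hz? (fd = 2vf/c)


fd = 2 * 117 * 5000000000.0 / 3e8 = 3900.0 Hz

3900.0 Hz


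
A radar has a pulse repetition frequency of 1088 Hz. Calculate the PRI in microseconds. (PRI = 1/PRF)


PRI = 1/1088 = 0.0009191176 s = 919.1 us

919.1 us


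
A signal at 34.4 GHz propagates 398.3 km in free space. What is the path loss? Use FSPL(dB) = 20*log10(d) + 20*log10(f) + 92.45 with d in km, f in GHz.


20*log10(398.3) = 52.0
20*log10(34.4) = 30.73
FSPL = 175.2 dB

175.2 dB


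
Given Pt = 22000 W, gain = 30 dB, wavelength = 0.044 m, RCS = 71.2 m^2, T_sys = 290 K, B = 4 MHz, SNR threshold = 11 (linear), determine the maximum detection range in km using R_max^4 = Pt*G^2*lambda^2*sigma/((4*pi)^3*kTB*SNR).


G_lin = 10^(30/10) = 1000.0
R^4 = 22000 * 1000.0^2 * 0.044^2 * 71.2 / ((4*pi)^3 * 1.38e-23 * 290 * 4000000.0 * 11)
R^4 = 8.67858e18 m^4
R_max = (8.67858e18)^(1/4) = 54276.5 m = 54.3 km

54.3 km


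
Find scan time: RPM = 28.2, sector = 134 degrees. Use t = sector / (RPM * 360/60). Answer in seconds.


t = 134 / (28.2 * 360) * 60 = 0.79 s

0.79 s


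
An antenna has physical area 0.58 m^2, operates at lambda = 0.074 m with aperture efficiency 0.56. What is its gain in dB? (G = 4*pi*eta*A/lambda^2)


G_linear = 4*pi*0.56*0.58/0.074^2 = 745.35
G_dB = 10*log10(745.35) = 28.7 dB

28.7 dB


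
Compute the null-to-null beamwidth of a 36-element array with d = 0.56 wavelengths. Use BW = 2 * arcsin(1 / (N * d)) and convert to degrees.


1/(N*d) = 1/(36*0.56) = 0.049603
BW = 2*arcsin(0.049603) = 5.7 degrees

5.7 degrees


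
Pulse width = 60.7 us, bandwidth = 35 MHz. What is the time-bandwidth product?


TBP = 60.7 * 35 = 2124.5

2124.5


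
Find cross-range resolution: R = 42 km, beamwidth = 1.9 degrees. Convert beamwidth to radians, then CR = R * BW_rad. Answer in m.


BW_rad = 0.033161256
CR = 42000 * 0.033161256 = 1392.8 m

1392.8 m


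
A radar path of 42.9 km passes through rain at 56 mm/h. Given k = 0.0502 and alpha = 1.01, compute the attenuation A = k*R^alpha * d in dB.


gamma = 0.0502 * 56^1.01 = 2.926669 dB/km
A = 2.926669 * 42.9 = 125.55 dB

125.55 dB


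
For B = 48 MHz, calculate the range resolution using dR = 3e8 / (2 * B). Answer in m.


dR = 3e8 / (2 * 48000000.0) = 3.13 m

3.13 m


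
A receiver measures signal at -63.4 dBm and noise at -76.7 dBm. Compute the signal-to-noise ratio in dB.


SNR = -63.4 - (-76.7) = 13.3 dB

13.3 dB


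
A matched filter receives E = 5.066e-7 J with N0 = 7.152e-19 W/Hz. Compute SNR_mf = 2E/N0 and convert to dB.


SNR_lin = 2 * 5.066e-7 / 7.152e-19 = 1.417e12
SNR_dB = 10*log10(1.417e12) = 121.5 dB

121.5 dB


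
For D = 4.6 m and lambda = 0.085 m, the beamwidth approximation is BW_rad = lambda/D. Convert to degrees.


BW_rad = 0.085 / 4.6 = 0.018478
BW_deg = 1.06 degrees

1.06 degrees


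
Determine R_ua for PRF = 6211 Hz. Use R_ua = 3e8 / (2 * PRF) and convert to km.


R_ua = 3e8 / (2 * 6211) = 24150.7 m = 24.2 km

24.2 km


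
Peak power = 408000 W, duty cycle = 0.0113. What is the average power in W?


P_avg = 408000 * 0.0113 = 4610.4 W

4610.4 W
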